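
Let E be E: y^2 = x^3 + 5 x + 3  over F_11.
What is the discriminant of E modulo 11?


4 a^3 + 27 b^2 = 4*5^3 + 27*3^2 = 500 + 243 = 743
Delta = -16 * (743) = -11888
Delta mod 11 = 3

Delta = 3 (mod 11)


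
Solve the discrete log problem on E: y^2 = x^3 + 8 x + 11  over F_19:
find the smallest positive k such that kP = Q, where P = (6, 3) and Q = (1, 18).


Enumerate multiples of P until we hit Q = (1, 18):
  1P = (6, 3)
  2P = (5, 10)
  3P = (0, 12)
  4P = (1, 18)
Match found at i = 4.

k = 4


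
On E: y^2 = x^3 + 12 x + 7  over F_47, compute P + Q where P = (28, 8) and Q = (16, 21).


P != Q, so use the chord formula.
s = (y2 - y1) / (x2 - x1) = (13) / (35) mod 47 = 42
x3 = s^2 - x1 - x2 mod 47 = 42^2 - 28 - 16 = 28
y3 = s (x1 - x3) - y1 mod 47 = 42 * (28 - 28) - 8 = 39

P + Q = (28, 39)


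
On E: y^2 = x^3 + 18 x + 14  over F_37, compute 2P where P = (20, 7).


Doubling: s = (3 x1^2 + a) / (2 y1)
s = (3*20^2 + 18) / (2*7) mod 37 = 13
x3 = s^2 - 2 x1 mod 37 = 13^2 - 2*20 = 18
y3 = s (x1 - x3) - y1 mod 37 = 13 * (20 - 18) - 7 = 19

2P = (18, 19)


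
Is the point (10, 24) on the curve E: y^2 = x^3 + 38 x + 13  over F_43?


Check whether y^2 = x^3 + 38 x + 13 (mod 43) for (x, y) = (10, 24).
LHS: y^2 = 24^2 mod 43 = 17
RHS: x^3 + 38 x + 13 = 10^3 + 38*10 + 13 mod 43 = 17
LHS = RHS

Yes, on the curve


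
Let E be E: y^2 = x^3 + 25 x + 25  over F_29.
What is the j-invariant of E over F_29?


Delta = -16(4 a^3 + 27 b^2) mod 29 = 26
-1728 * (4 a)^3 = -1728 * (4*25)^3 mod 29 = 3
j = 3 * 26^(-1) mod 29 = 28

j = 28 (mod 29)


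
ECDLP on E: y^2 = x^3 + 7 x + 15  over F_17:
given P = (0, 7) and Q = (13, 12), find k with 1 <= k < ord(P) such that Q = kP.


Enumerate multiples of P until we hit Q = (13, 12):
  1P = (0, 7)
  2P = (13, 12)
Match found at i = 2.

k = 2


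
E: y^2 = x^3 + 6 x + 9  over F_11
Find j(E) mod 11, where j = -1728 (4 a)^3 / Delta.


Delta = -16(4 a^3 + 27 b^2) mod 11 = 2
-1728 * (4 a)^3 = -1728 * (4*6)^3 mod 11 = 3
j = 3 * 2^(-1) mod 11 = 7

j = 7 (mod 11)


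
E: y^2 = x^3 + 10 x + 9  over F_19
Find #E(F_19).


For each x in F_19, count y with y^2 = x^3 + 10 x + 9 mod 19:
  x = 0: RHS = 9, y in [3, 16]  -> 2 point(s)
  x = 1: RHS = 1, y in [1, 18]  -> 2 point(s)
  x = 3: RHS = 9, y in [3, 16]  -> 2 point(s)
  x = 6: RHS = 0, y in [0]  -> 1 point(s)
  x = 7: RHS = 4, y in [2, 17]  -> 2 point(s)
  x = 9: RHS = 11, y in [7, 12]  -> 2 point(s)
  x = 10: RHS = 7, y in [8, 11]  -> 2 point(s)
  x = 11: RHS = 6, y in [5, 14]  -> 2 point(s)
  x = 14: RHS = 5, y in [9, 10]  -> 2 point(s)
  x = 15: RHS = 0, y in [0]  -> 1 point(s)
  x = 16: RHS = 9, y in [3, 16]  -> 2 point(s)
  x = 17: RHS = 0, y in [0]  -> 1 point(s)
  x = 18: RHS = 17, y in [6, 13]  -> 2 point(s)
Affine points: 23. Add the point at infinity: total = 24.

#E(F_19) = 24


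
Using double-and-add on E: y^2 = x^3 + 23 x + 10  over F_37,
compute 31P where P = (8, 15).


k = 31 = 11111_2 (binary, LSB first: 11111)
Double-and-add from P = (8, 15):
  bit 0 = 1: acc = O + (8, 15) = (8, 15)
  bit 1 = 1: acc = (8, 15) + (22, 8) = (35, 17)
  bit 2 = 1: acc = (35, 17) + (34, 5) = (1, 21)
  bit 3 = 1: acc = (1, 21) + (31, 10) = (12, 4)
  bit 4 = 1: acc = (12, 4) + (13, 8) = (28, 6)

31P = (28, 6)


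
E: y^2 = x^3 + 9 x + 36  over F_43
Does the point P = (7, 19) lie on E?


Check whether y^2 = x^3 + 9 x + 36 (mod 43) for (x, y) = (7, 19).
LHS: y^2 = 19^2 mod 43 = 17
RHS: x^3 + 9 x + 36 = 7^3 + 9*7 + 36 mod 43 = 12
LHS != RHS

No, not on the curve


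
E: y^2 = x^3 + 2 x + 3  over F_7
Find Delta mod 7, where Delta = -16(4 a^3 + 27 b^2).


4 a^3 + 27 b^2 = 4*2^3 + 27*3^2 = 32 + 243 = 275
Delta = -16 * (275) = -4400
Delta mod 7 = 3

Delta = 3 (mod 7)


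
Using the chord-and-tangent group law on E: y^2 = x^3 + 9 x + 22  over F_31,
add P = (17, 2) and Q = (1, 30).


P != Q, so use the chord formula.
s = (y2 - y1) / (x2 - x1) = (28) / (15) mod 31 = 6
x3 = s^2 - x1 - x2 mod 31 = 6^2 - 17 - 1 = 18
y3 = s (x1 - x3) - y1 mod 31 = 6 * (17 - 18) - 2 = 23

P + Q = (18, 23)


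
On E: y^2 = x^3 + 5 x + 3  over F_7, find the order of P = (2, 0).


Compute successive multiples of P until we hit O:
  1P = (2, 0)
  2P = O

ord(P) = 2


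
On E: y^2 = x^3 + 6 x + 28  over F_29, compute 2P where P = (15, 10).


Doubling: s = (3 x1^2 + a) / (2 y1)
s = (3*15^2 + 6) / (2*10) mod 29 = 21
x3 = s^2 - 2 x1 mod 29 = 21^2 - 2*15 = 5
y3 = s (x1 - x3) - y1 mod 29 = 21 * (15 - 5) - 10 = 26

2P = (5, 26)


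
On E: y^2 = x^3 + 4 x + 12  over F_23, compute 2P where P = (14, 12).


Doubling: s = (3 x1^2 + a) / (2 y1)
s = (3*14^2 + 4) / (2*12) mod 23 = 17
x3 = s^2 - 2 x1 mod 23 = 17^2 - 2*14 = 8
y3 = s (x1 - x3) - y1 mod 23 = 17 * (14 - 8) - 12 = 21

2P = (8, 21)


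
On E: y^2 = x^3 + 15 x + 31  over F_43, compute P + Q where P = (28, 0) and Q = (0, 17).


P != Q, so use the chord formula.
s = (y2 - y1) / (x2 - x1) = (17) / (15) mod 43 = 4
x3 = s^2 - x1 - x2 mod 43 = 4^2 - 28 - 0 = 31
y3 = s (x1 - x3) - y1 mod 43 = 4 * (28 - 31) - 0 = 31

P + Q = (31, 31)


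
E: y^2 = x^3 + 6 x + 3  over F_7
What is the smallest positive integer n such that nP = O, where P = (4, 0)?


Compute successive multiples of P until we hit O:
  1P = (4, 0)
  2P = O

ord(P) = 2


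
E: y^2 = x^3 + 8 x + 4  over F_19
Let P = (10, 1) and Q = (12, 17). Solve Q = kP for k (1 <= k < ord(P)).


Enumerate multiples of P until we hit Q = (12, 17):
  1P = (10, 1)
  2P = (3, 13)
  3P = (7, 2)
  4P = (0, 2)
  5P = (13, 5)
  6P = (2, 16)
  7P = (12, 17)
Match found at i = 7.

k = 7


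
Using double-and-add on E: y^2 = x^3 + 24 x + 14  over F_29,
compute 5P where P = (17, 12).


k = 5 = 101_2 (binary, LSB first: 101)
Double-and-add from P = (17, 12):
  bit 0 = 1: acc = O + (17, 12) = (17, 12)
  bit 1 = 0: acc unchanged = (17, 12)
  bit 2 = 1: acc = (17, 12) + (8, 15) = (17, 17)

5P = (17, 17)


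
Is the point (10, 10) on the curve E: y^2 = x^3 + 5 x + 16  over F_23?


Check whether y^2 = x^3 + 5 x + 16 (mod 23) for (x, y) = (10, 10).
LHS: y^2 = 10^2 mod 23 = 8
RHS: x^3 + 5 x + 16 = 10^3 + 5*10 + 16 mod 23 = 8
LHS = RHS

Yes, on the curve


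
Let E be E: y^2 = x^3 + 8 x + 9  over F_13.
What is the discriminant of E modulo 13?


4 a^3 + 27 b^2 = 4*8^3 + 27*9^2 = 2048 + 2187 = 4235
Delta = -16 * (4235) = -67760
Delta mod 13 = 9

Delta = 9 (mod 13)


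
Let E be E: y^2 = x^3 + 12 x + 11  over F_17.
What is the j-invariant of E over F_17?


Delta = -16(4 a^3 + 27 b^2) mod 17 = 13
-1728 * (4 a)^3 = -1728 * (4*12)^3 mod 17 = 8
j = 8 * 13^(-1) mod 17 = 15

j = 15 (mod 17)


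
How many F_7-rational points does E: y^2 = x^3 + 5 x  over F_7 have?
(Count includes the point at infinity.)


For each x in F_7, count y with y^2 = x^3 + 5 x + 0 mod 7:
  x = 0: RHS = 0, y in [0]  -> 1 point(s)
  x = 2: RHS = 4, y in [2, 5]  -> 2 point(s)
  x = 3: RHS = 0, y in [0]  -> 1 point(s)
  x = 4: RHS = 0, y in [0]  -> 1 point(s)
  x = 6: RHS = 1, y in [1, 6]  -> 2 point(s)
Affine points: 7. Add the point at infinity: total = 8.

#E(F_7) = 8


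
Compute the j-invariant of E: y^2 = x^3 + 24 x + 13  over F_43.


Delta = -16(4 a^3 + 27 b^2) mod 43 = 38
-1728 * (4 a)^3 = -1728 * (4*24)^3 mod 43 = 41
j = 41 * 38^(-1) mod 43 = 9

j = 9 (mod 43)


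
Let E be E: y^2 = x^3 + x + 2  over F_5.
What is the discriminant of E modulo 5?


4 a^3 + 27 b^2 = 4*1^3 + 27*2^2 = 4 + 108 = 112
Delta = -16 * (112) = -1792
Delta mod 5 = 3

Delta = 3 (mod 5)


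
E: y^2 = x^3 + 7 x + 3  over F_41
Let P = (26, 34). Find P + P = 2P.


Doubling: s = (3 x1^2 + a) / (2 y1)
s = (3*26^2 + 7) / (2*34) mod 41 = 4
x3 = s^2 - 2 x1 mod 41 = 4^2 - 2*26 = 5
y3 = s (x1 - x3) - y1 mod 41 = 4 * (26 - 5) - 34 = 9

2P = (5, 9)


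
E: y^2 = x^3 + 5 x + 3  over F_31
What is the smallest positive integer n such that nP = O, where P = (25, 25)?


Compute successive multiples of P until we hit O:
  1P = (25, 25)
  2P = (1, 28)
  3P = (21, 21)
  4P = (17, 14)
  5P = (3, 13)
  6P = (22, 2)
  7P = (29, 27)
  8P = (16, 26)
  ... (continuing to 41P)
  41P = O

ord(P) = 41


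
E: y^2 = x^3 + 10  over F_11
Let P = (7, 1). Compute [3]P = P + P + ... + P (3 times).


k = 3 = 11_2 (binary, LSB first: 11)
Double-and-add from P = (7, 1):
  bit 0 = 1: acc = O + (7, 1) = (7, 1)
  bit 1 = 1: acc = (7, 1) + (1, 0) = (7, 10)

3P = (7, 10)


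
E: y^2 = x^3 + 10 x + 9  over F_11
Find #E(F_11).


For each x in F_11, count y with y^2 = x^3 + 10 x + 9 mod 11:
  x = 0: RHS = 9, y in [3, 8]  -> 2 point(s)
  x = 1: RHS = 9, y in [3, 8]  -> 2 point(s)
  x = 2: RHS = 4, y in [2, 9]  -> 2 point(s)
  x = 3: RHS = 0, y in [0]  -> 1 point(s)
  x = 4: RHS = 3, y in [5, 6]  -> 2 point(s)
  x = 7: RHS = 4, y in [2, 9]  -> 2 point(s)
  x = 9: RHS = 3, y in [5, 6]  -> 2 point(s)
  x = 10: RHS = 9, y in [3, 8]  -> 2 point(s)
Affine points: 15. Add the point at infinity: total = 16.

#E(F_11) = 16


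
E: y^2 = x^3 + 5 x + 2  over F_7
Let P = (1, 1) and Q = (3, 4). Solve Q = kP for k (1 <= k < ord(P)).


Enumerate multiples of P until we hit Q = (3, 4):
  1P = (1, 1)
  2P = (0, 3)
  3P = (3, 3)
  4P = (4, 3)
  5P = (4, 4)
  6P = (3, 4)
Match found at i = 6.

k = 6


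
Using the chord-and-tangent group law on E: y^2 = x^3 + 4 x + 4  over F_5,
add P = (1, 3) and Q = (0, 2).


P != Q, so use the chord formula.
s = (y2 - y1) / (x2 - x1) = (4) / (4) mod 5 = 1
x3 = s^2 - x1 - x2 mod 5 = 1^2 - 1 - 0 = 0
y3 = s (x1 - x3) - y1 mod 5 = 1 * (1 - 0) - 3 = 3

P + Q = (0, 3)


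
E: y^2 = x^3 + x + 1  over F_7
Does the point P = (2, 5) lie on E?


Check whether y^2 = x^3 + 1 x + 1 (mod 7) for (x, y) = (2, 5).
LHS: y^2 = 5^2 mod 7 = 4
RHS: x^3 + 1 x + 1 = 2^3 + 1*2 + 1 mod 7 = 4
LHS = RHS

Yes, on the curve


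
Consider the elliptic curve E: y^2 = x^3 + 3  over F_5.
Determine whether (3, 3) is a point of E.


Check whether y^2 = x^3 + 0 x + 3 (mod 5) for (x, y) = (3, 3).
LHS: y^2 = 3^2 mod 5 = 4
RHS: x^3 + 0 x + 3 = 3^3 + 0*3 + 3 mod 5 = 0
LHS != RHS

No, not on the curve


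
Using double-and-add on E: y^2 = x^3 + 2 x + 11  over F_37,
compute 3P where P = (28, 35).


k = 3 = 11_2 (binary, LSB first: 11)
Double-and-add from P = (28, 35):
  bit 0 = 1: acc = O + (28, 35) = (28, 35)
  bit 1 = 1: acc = (28, 35) + (21, 8) = (21, 29)

3P = (21, 29)


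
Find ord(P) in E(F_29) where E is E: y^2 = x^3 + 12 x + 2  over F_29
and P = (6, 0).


Compute successive multiples of P until we hit O:
  1P = (6, 0)
  2P = O

ord(P) = 2


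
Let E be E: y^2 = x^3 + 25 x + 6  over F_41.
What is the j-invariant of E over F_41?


Delta = -16(4 a^3 + 27 b^2) mod 41 = 18
-1728 * (4 a)^3 = -1728 * (4*25)^3 mod 41 = 22
j = 22 * 18^(-1) mod 41 = 24

j = 24 (mod 41)


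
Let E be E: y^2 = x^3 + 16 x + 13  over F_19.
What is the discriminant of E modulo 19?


4 a^3 + 27 b^2 = 4*16^3 + 27*13^2 = 16384 + 4563 = 20947
Delta = -16 * (20947) = -335152
Delta mod 19 = 8

Delta = 8 (mod 19)


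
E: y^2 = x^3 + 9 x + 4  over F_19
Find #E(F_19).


For each x in F_19, count y with y^2 = x^3 + 9 x + 4 mod 19:
  x = 0: RHS = 4, y in [2, 17]  -> 2 point(s)
  x = 2: RHS = 11, y in [7, 12]  -> 2 point(s)
  x = 3: RHS = 1, y in [1, 18]  -> 2 point(s)
  x = 4: RHS = 9, y in [3, 16]  -> 2 point(s)
  x = 7: RHS = 11, y in [7, 12]  -> 2 point(s)
  x = 9: RHS = 16, y in [4, 15]  -> 2 point(s)
  x = 10: RHS = 11, y in [7, 12]  -> 2 point(s)
  x = 11: RHS = 9, y in [3, 16]  -> 2 point(s)
  x = 12: RHS = 16, y in [4, 15]  -> 2 point(s)
  x = 13: RHS = 0, y in [0]  -> 1 point(s)
  x = 14: RHS = 5, y in [9, 10]  -> 2 point(s)
  x = 16: RHS = 7, y in [8, 11]  -> 2 point(s)
  x = 17: RHS = 16, y in [4, 15]  -> 2 point(s)
Affine points: 25. Add the point at infinity: total = 26.

#E(F_19) = 26


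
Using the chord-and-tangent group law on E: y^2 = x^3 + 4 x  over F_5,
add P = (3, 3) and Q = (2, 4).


P != Q, so use the chord formula.
s = (y2 - y1) / (x2 - x1) = (1) / (4) mod 5 = 4
x3 = s^2 - x1 - x2 mod 5 = 4^2 - 3 - 2 = 1
y3 = s (x1 - x3) - y1 mod 5 = 4 * (3 - 1) - 3 = 0

P + Q = (1, 0)


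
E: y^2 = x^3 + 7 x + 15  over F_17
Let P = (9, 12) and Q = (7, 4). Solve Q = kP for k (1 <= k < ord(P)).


Enumerate multiples of P until we hit Q = (7, 4):
  1P = (9, 12)
  2P = (12, 12)
  3P = (13, 5)
  4P = (14, 1)
  5P = (7, 4)
Match found at i = 5.

k = 5


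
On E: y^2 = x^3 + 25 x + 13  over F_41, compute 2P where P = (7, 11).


Doubling: s = (3 x1^2 + a) / (2 y1)
s = (3*7^2 + 25) / (2*11) mod 41 = 19
x3 = s^2 - 2 x1 mod 41 = 19^2 - 2*7 = 19
y3 = s (x1 - x3) - y1 mod 41 = 19 * (7 - 19) - 11 = 7

2P = (19, 7)


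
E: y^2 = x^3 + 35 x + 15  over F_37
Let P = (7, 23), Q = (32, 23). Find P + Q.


P != Q, so use the chord formula.
s = (y2 - y1) / (x2 - x1) = (0) / (25) mod 37 = 0
x3 = s^2 - x1 - x2 mod 37 = 0^2 - 7 - 32 = 35
y3 = s (x1 - x3) - y1 mod 37 = 0 * (7 - 35) - 23 = 14

P + Q = (35, 14)


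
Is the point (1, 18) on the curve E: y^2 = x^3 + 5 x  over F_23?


Check whether y^2 = x^3 + 5 x + 0 (mod 23) for (x, y) = (1, 18).
LHS: y^2 = 18^2 mod 23 = 2
RHS: x^3 + 5 x + 0 = 1^3 + 5*1 + 0 mod 23 = 6
LHS != RHS

No, not on the curve


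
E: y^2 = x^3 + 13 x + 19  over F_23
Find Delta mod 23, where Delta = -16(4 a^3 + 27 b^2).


4 a^3 + 27 b^2 = 4*13^3 + 27*19^2 = 8788 + 9747 = 18535
Delta = -16 * (18535) = -296560
Delta mod 23 = 2

Delta = 2 (mod 23)


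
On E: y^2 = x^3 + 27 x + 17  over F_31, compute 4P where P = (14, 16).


k = 4 = 100_2 (binary, LSB first: 001)
Double-and-add from P = (14, 16):
  bit 0 = 0: acc unchanged = O
  bit 1 = 0: acc unchanged = O
  bit 2 = 1: acc = O + (14, 15) = (14, 15)

4P = (14, 15)


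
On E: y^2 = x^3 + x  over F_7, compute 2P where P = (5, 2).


Doubling: s = (3 x1^2 + a) / (2 y1)
s = (3*5^2 + 1) / (2*2) mod 7 = 5
x3 = s^2 - 2 x1 mod 7 = 5^2 - 2*5 = 1
y3 = s (x1 - x3) - y1 mod 7 = 5 * (5 - 1) - 2 = 4

2P = (1, 4)


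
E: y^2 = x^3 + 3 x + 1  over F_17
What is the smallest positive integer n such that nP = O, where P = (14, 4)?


Compute successive multiples of P until we hit O:
  1P = (14, 4)
  2P = (2, 7)
  3P = (0, 1)
  4P = (4, 3)
  5P = (7, 12)
  6P = (15, 2)
  7P = (9, 3)
  8P = (9, 14)
  ... (continuing to 15P)
  15P = O

ord(P) = 15


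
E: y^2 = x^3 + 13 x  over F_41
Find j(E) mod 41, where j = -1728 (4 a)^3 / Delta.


Delta = -16(4 a^3 + 27 b^2) mod 41 = 22
-1728 * (4 a)^3 = -1728 * (4*13)^3 mod 41 = 9
j = 9 * 22^(-1) mod 41 = 6

j = 6 (mod 41)


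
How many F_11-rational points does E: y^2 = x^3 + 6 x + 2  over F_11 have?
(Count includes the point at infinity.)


For each x in F_11, count y with y^2 = x^3 + 6 x + 2 mod 11:
  x = 1: RHS = 9, y in [3, 8]  -> 2 point(s)
  x = 2: RHS = 0, y in [0]  -> 1 point(s)
  x = 3: RHS = 3, y in [5, 6]  -> 2 point(s)
  x = 5: RHS = 3, y in [5, 6]  -> 2 point(s)
  x = 6: RHS = 1, y in [1, 10]  -> 2 point(s)
  x = 8: RHS = 1, y in [1, 10]  -> 2 point(s)
  x = 9: RHS = 4, y in [2, 9]  -> 2 point(s)
Affine points: 13. Add the point at infinity: total = 14.

#E(F_11) = 14


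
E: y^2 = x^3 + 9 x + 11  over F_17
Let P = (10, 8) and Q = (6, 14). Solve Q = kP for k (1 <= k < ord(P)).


Enumerate multiples of P until we hit Q = (6, 14):
  1P = (10, 8)
  2P = (6, 14)
Match found at i = 2.

k = 2


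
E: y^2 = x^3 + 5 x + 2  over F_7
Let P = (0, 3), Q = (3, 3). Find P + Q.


P != Q, so use the chord formula.
s = (y2 - y1) / (x2 - x1) = (0) / (3) mod 7 = 0
x3 = s^2 - x1 - x2 mod 7 = 0^2 - 0 - 3 = 4
y3 = s (x1 - x3) - y1 mod 7 = 0 * (0 - 4) - 3 = 4

P + Q = (4, 4)


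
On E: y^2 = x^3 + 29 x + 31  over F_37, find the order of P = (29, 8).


Compute successive multiples of P until we hit O:
  1P = (29, 8)
  2P = (28, 22)
  3P = (28, 15)
  4P = (29, 29)
  5P = O

ord(P) = 5


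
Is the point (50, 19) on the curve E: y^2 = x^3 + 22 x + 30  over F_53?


Check whether y^2 = x^3 + 22 x + 30 (mod 53) for (x, y) = (50, 19).
LHS: y^2 = 19^2 mod 53 = 43
RHS: x^3 + 22 x + 30 = 50^3 + 22*50 + 30 mod 53 = 43
LHS = RHS

Yes, on the curve


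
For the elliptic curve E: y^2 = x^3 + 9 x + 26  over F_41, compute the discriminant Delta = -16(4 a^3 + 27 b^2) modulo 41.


4 a^3 + 27 b^2 = 4*9^3 + 27*26^2 = 2916 + 18252 = 21168
Delta = -16 * (21168) = -338688
Delta mod 41 = 13

Delta = 13 (mod 41)


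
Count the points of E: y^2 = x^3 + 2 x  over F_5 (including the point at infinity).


For each x in F_5, count y with y^2 = x^3 + 2 x + 0 mod 5:
  x = 0: RHS = 0, y in [0]  -> 1 point(s)
Affine points: 1. Add the point at infinity: total = 2.

#E(F_5) = 2


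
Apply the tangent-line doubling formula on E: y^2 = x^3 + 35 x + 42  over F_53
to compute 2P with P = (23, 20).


Doubling: s = (3 x1^2 + a) / (2 y1)
s = (3*23^2 + 35) / (2*20) mod 53 = 22
x3 = s^2 - 2 x1 mod 53 = 22^2 - 2*23 = 14
y3 = s (x1 - x3) - y1 mod 53 = 22 * (23 - 14) - 20 = 19

2P = (14, 19)


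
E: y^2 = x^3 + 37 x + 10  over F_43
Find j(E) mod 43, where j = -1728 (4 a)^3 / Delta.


Delta = -16(4 a^3 + 27 b^2) mod 43 = 36
-1728 * (4 a)^3 = -1728 * (4*37)^3 mod 43 = 39
j = 39 * 36^(-1) mod 43 = 19

j = 19 (mod 43)


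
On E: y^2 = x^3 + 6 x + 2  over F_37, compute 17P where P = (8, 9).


k = 17 = 10001_2 (binary, LSB first: 10001)
Double-and-add from P = (8, 9):
  bit 0 = 1: acc = O + (8, 9) = (8, 9)
  bit 1 = 0: acc unchanged = (8, 9)
  bit 2 = 0: acc unchanged = (8, 9)
  bit 3 = 0: acc unchanged = (8, 9)
  bit 4 = 1: acc = (8, 9) + (10, 10) = (10, 27)

17P = (10, 27)


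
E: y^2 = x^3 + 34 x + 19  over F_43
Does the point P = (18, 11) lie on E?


Check whether y^2 = x^3 + 34 x + 19 (mod 43) for (x, y) = (18, 11).
LHS: y^2 = 11^2 mod 43 = 35
RHS: x^3 + 34 x + 19 = 18^3 + 34*18 + 19 mod 43 = 13
LHS != RHS

No, not on the curve


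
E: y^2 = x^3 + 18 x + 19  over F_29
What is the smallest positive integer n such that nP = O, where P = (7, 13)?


Compute successive multiples of P until we hit O:
  1P = (7, 13)
  2P = (24, 23)
  3P = (14, 17)
  4P = (3, 10)
  5P = (25, 17)
  6P = (6, 13)
  7P = (16, 16)
  8P = (19, 12)
  ... (continuing to 30P)
  30P = O

ord(P) = 30


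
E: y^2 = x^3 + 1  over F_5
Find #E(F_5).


For each x in F_5, count y with y^2 = x^3 + 0 x + 1 mod 5:
  x = 0: RHS = 1, y in [1, 4]  -> 2 point(s)
  x = 2: RHS = 4, y in [2, 3]  -> 2 point(s)
  x = 4: RHS = 0, y in [0]  -> 1 point(s)
Affine points: 5. Add the point at infinity: total = 6.

#E(F_5) = 6


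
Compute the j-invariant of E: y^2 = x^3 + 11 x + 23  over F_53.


Delta = -16(4 a^3 + 27 b^2) mod 53 = 48
-1728 * (4 a)^3 = -1728 * (4*11)^3 mod 53 = 8
j = 8 * 48^(-1) mod 53 = 9

j = 9 (mod 53)


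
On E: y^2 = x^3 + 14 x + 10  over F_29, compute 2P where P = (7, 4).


Doubling: s = (3 x1^2 + a) / (2 y1)
s = (3*7^2 + 14) / (2*4) mod 29 = 2
x3 = s^2 - 2 x1 mod 29 = 2^2 - 2*7 = 19
y3 = s (x1 - x3) - y1 mod 29 = 2 * (7 - 19) - 4 = 1

2P = (19, 1)


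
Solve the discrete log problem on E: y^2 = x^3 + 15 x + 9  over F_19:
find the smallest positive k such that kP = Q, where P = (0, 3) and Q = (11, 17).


Enumerate multiples of P until we hit Q = (11, 17):
  1P = (0, 3)
  2P = (11, 17)
Match found at i = 2.

k = 2


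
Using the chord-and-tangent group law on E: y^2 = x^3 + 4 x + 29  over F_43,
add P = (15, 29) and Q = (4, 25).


P != Q, so use the chord formula.
s = (y2 - y1) / (x2 - x1) = (39) / (32) mod 43 = 16
x3 = s^2 - x1 - x2 mod 43 = 16^2 - 15 - 4 = 22
y3 = s (x1 - x3) - y1 mod 43 = 16 * (15 - 22) - 29 = 31

P + Q = (22, 31)


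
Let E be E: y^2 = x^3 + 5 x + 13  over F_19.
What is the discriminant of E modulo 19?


4 a^3 + 27 b^2 = 4*5^3 + 27*13^2 = 500 + 4563 = 5063
Delta = -16 * (5063) = -81008
Delta mod 19 = 8

Delta = 8 (mod 19)


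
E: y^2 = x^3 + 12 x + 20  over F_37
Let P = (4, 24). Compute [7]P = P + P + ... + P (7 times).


k = 7 = 111_2 (binary, LSB first: 111)
Double-and-add from P = (4, 24):
  bit 0 = 1: acc = O + (4, 24) = (4, 24)
  bit 1 = 1: acc = (4, 24) + (19, 22) = (3, 3)
  bit 2 = 1: acc = (3, 3) + (27, 11) = (3, 34)

7P = (3, 34)


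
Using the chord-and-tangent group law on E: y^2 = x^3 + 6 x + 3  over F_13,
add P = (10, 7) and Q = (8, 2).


P != Q, so use the chord formula.
s = (y2 - y1) / (x2 - x1) = (8) / (11) mod 13 = 9
x3 = s^2 - x1 - x2 mod 13 = 9^2 - 10 - 8 = 11
y3 = s (x1 - x3) - y1 mod 13 = 9 * (10 - 11) - 7 = 10

P + Q = (11, 10)


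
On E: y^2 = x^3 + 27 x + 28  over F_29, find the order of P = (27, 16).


Compute successive multiples of P until we hit O:
  1P = (27, 16)
  2P = (28, 0)
  3P = (27, 13)
  4P = O

ord(P) = 4


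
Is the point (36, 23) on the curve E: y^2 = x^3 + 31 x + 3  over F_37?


Check whether y^2 = x^3 + 31 x + 3 (mod 37) for (x, y) = (36, 23).
LHS: y^2 = 23^2 mod 37 = 11
RHS: x^3 + 31 x + 3 = 36^3 + 31*36 + 3 mod 37 = 8
LHS != RHS

No, not on the curve


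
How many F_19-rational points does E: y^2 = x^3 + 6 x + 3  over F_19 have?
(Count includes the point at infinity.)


For each x in F_19, count y with y^2 = x^3 + 6 x + 3 mod 19:
  x = 2: RHS = 4, y in [2, 17]  -> 2 point(s)
  x = 5: RHS = 6, y in [5, 14]  -> 2 point(s)
  x = 9: RHS = 7, y in [8, 11]  -> 2 point(s)
  x = 12: RHS = 17, y in [6, 13]  -> 2 point(s)
  x = 13: RHS = 17, y in [6, 13]  -> 2 point(s)
  x = 14: RHS = 0, y in [0]  -> 1 point(s)
Affine points: 11. Add the point at infinity: total = 12.

#E(F_19) = 12


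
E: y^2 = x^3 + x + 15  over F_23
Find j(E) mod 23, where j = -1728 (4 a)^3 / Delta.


Delta = -16(4 a^3 + 27 b^2) mod 23 = 3
-1728 * (4 a)^3 = -1728 * (4*1)^3 mod 23 = 15
j = 15 * 3^(-1) mod 23 = 5

j = 5 (mod 23)


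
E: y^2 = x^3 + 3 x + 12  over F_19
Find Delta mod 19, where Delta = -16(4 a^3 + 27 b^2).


4 a^3 + 27 b^2 = 4*3^3 + 27*12^2 = 108 + 3888 = 3996
Delta = -16 * (3996) = -63936
Delta mod 19 = 18

Delta = 18 (mod 19)


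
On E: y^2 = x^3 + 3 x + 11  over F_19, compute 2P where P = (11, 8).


Doubling: s = (3 x1^2 + a) / (2 y1)
s = (3*11^2 + 3) / (2*8) mod 19 = 11
x3 = s^2 - 2 x1 mod 19 = 11^2 - 2*11 = 4
y3 = s (x1 - x3) - y1 mod 19 = 11 * (11 - 4) - 8 = 12

2P = (4, 12)


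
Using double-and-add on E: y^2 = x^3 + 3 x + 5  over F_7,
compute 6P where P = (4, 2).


k = 6 = 110_2 (binary, LSB first: 011)
Double-and-add from P = (4, 2):
  bit 0 = 0: acc unchanged = O
  bit 1 = 1: acc = O + (1, 3) = (1, 3)
  bit 2 = 1: acc = (1, 3) + (6, 6) = (4, 5)

6P = (4, 5)


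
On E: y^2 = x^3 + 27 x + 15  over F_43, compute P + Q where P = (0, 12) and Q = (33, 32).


P != Q, so use the chord formula.
s = (y2 - y1) / (x2 - x1) = (20) / (33) mod 43 = 41
x3 = s^2 - x1 - x2 mod 43 = 41^2 - 0 - 33 = 14
y3 = s (x1 - x3) - y1 mod 43 = 41 * (0 - 14) - 12 = 16

P + Q = (14, 16)


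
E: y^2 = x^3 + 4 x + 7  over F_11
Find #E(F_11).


For each x in F_11, count y with y^2 = x^3 + 4 x + 7 mod 11:
  x = 1: RHS = 1, y in [1, 10]  -> 2 point(s)
  x = 2: RHS = 1, y in [1, 10]  -> 2 point(s)
  x = 5: RHS = 9, y in [3, 8]  -> 2 point(s)
  x = 6: RHS = 5, y in [4, 7]  -> 2 point(s)
  x = 7: RHS = 4, y in [2, 9]  -> 2 point(s)
  x = 8: RHS = 1, y in [1, 10]  -> 2 point(s)
Affine points: 12. Add the point at infinity: total = 13.

#E(F_11) = 13


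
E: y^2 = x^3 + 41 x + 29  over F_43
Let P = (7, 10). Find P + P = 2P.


Doubling: s = (3 x1^2 + a) / (2 y1)
s = (3*7^2 + 41) / (2*10) mod 43 = 18
x3 = s^2 - 2 x1 mod 43 = 18^2 - 2*7 = 9
y3 = s (x1 - x3) - y1 mod 43 = 18 * (7 - 9) - 10 = 40

2P = (9, 40)


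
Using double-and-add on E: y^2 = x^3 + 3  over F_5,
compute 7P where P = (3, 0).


k = 7 = 111_2 (binary, LSB first: 111)
Double-and-add from P = (3, 0):
  bit 0 = 1: acc = O + (3, 0) = (3, 0)
  bit 1 = 1: acc = (3, 0) + O = (3, 0)
  bit 2 = 1: acc = (3, 0) + O = (3, 0)

7P = (3, 0)


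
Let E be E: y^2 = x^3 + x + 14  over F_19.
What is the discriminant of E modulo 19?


4 a^3 + 27 b^2 = 4*1^3 + 27*14^2 = 4 + 5292 = 5296
Delta = -16 * (5296) = -84736
Delta mod 19 = 4

Delta = 4 (mod 19)


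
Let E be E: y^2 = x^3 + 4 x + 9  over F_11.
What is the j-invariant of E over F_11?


Delta = -16(4 a^3 + 27 b^2) mod 11 = 6
-1728 * (4 a)^3 = -1728 * (4*4)^3 mod 11 = 7
j = 7 * 6^(-1) mod 11 = 3

j = 3 (mod 11)


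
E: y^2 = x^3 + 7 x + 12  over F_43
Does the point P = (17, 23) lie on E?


Check whether y^2 = x^3 + 7 x + 12 (mod 43) for (x, y) = (17, 23).
LHS: y^2 = 23^2 mod 43 = 13
RHS: x^3 + 7 x + 12 = 17^3 + 7*17 + 12 mod 43 = 13
LHS = RHS

Yes, on the curve


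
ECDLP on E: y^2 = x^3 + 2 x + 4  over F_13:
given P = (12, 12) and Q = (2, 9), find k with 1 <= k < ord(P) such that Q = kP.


Enumerate multiples of P until we hit Q = (2, 9):
  1P = (12, 12)
  2P = (5, 3)
  3P = (8, 8)
  4P = (7, 6)
  5P = (10, 6)
  6P = (0, 11)
  7P = (2, 4)
  8P = (9, 6)
  9P = (9, 7)
  10P = (2, 9)
Match found at i = 10.

k = 10


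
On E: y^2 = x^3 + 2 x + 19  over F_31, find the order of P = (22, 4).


Compute successive multiples of P until we hit O:
  1P = (22, 4)
  2P = (7, 2)
  3P = (18, 11)
  4P = (27, 28)
  5P = (10, 4)
  6P = (30, 27)
  7P = (11, 16)
  8P = (12, 2)
  ... (continuing to 18P)
  18P = O

ord(P) = 18


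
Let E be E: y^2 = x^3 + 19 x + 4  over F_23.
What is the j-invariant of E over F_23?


Delta = -16(4 a^3 + 27 b^2) mod 23 = 13
-1728 * (4 a)^3 = -1728 * (4*19)^3 mod 23 = 6
j = 6 * 13^(-1) mod 23 = 4

j = 4 (mod 23)


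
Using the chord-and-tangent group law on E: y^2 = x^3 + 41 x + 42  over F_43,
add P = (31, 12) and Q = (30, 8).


P != Q, so use the chord formula.
s = (y2 - y1) / (x2 - x1) = (39) / (42) mod 43 = 4
x3 = s^2 - x1 - x2 mod 43 = 4^2 - 31 - 30 = 41
y3 = s (x1 - x3) - y1 mod 43 = 4 * (31 - 41) - 12 = 34

P + Q = (41, 34)


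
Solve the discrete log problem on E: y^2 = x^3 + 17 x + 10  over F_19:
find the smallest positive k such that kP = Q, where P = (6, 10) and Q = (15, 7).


Enumerate multiples of P until we hit Q = (15, 7):
  1P = (6, 10)
  2P = (14, 16)
  3P = (15, 7)
Match found at i = 3.

k = 3


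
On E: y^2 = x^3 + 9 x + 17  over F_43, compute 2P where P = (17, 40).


Doubling: s = (3 x1^2 + a) / (2 y1)
s = (3*17^2 + 9) / (2*40) mod 43 = 26
x3 = s^2 - 2 x1 mod 43 = 26^2 - 2*17 = 40
y3 = s (x1 - x3) - y1 mod 43 = 26 * (17 - 40) - 40 = 7

2P = (40, 7)


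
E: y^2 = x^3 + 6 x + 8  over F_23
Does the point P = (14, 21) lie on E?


Check whether y^2 = x^3 + 6 x + 8 (mod 23) for (x, y) = (14, 21).
LHS: y^2 = 21^2 mod 23 = 4
RHS: x^3 + 6 x + 8 = 14^3 + 6*14 + 8 mod 23 = 7
LHS != RHS

No, not on the curve


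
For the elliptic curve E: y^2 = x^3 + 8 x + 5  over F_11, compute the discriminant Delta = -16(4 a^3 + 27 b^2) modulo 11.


4 a^3 + 27 b^2 = 4*8^3 + 27*5^2 = 2048 + 675 = 2723
Delta = -16 * (2723) = -43568
Delta mod 11 = 3

Delta = 3 (mod 11)


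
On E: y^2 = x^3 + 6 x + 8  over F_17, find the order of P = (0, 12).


Compute successive multiples of P until we hit O:
  1P = (0, 12)
  2P = (16, 1)
  3P = (3, 6)
  4P = (1, 7)
  5P = (7, 6)
  6P = (9, 3)
  7P = (9, 14)
  8P = (7, 11)
  ... (continuing to 13P)
  13P = O

ord(P) = 13


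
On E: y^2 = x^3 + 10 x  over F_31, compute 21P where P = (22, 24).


k = 21 = 10101_2 (binary, LSB first: 10101)
Double-and-add from P = (22, 24):
  bit 0 = 1: acc = O + (22, 24) = (22, 24)
  bit 1 = 0: acc unchanged = (22, 24)
  bit 2 = 1: acc = (22, 24) + (28, 6) = (21, 4)
  bit 3 = 0: acc unchanged = (21, 4)
  bit 4 = 1: acc = (21, 4) + (0, 0) = (30, 12)

21P = (30, 12)


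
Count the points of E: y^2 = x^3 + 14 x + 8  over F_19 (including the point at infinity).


For each x in F_19, count y with y^2 = x^3 + 14 x + 8 mod 19:
  x = 1: RHS = 4, y in [2, 17]  -> 2 point(s)
  x = 2: RHS = 6, y in [5, 14]  -> 2 point(s)
  x = 3: RHS = 1, y in [1, 18]  -> 2 point(s)
  x = 6: RHS = 4, y in [2, 17]  -> 2 point(s)
  x = 8: RHS = 5, y in [9, 10]  -> 2 point(s)
  x = 11: RHS = 11, y in [7, 12]  -> 2 point(s)
  x = 12: RHS = 4, y in [2, 17]  -> 2 point(s)
Affine points: 14. Add the point at infinity: total = 15.

#E(F_19) = 15


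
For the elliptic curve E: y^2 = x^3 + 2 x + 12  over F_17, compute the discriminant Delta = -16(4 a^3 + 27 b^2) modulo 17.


4 a^3 + 27 b^2 = 4*2^3 + 27*12^2 = 32 + 3888 = 3920
Delta = -16 * (3920) = -62720
Delta mod 17 = 10

Delta = 10 (mod 17)


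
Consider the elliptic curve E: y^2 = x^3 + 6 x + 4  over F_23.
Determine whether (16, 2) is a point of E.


Check whether y^2 = x^3 + 6 x + 4 (mod 23) for (x, y) = (16, 2).
LHS: y^2 = 2^2 mod 23 = 4
RHS: x^3 + 6 x + 4 = 16^3 + 6*16 + 4 mod 23 = 10
LHS != RHS

No, not on the curve


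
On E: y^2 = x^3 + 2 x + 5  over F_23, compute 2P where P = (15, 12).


Doubling: s = (3 x1^2 + a) / (2 y1)
s = (3*15^2 + 2) / (2*12) mod 23 = 10
x3 = s^2 - 2 x1 mod 23 = 10^2 - 2*15 = 1
y3 = s (x1 - x3) - y1 mod 23 = 10 * (15 - 1) - 12 = 13

2P = (1, 13)


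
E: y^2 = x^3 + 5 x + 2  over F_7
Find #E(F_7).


For each x in F_7, count y with y^2 = x^3 + 5 x + 2 mod 7:
  x = 0: RHS = 2, y in [3, 4]  -> 2 point(s)
  x = 1: RHS = 1, y in [1, 6]  -> 2 point(s)
  x = 3: RHS = 2, y in [3, 4]  -> 2 point(s)
  x = 4: RHS = 2, y in [3, 4]  -> 2 point(s)
Affine points: 8. Add the point at infinity: total = 9.

#E(F_7) = 9


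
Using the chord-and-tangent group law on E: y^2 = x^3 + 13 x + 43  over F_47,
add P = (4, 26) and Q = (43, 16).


P != Q, so use the chord formula.
s = (y2 - y1) / (x2 - x1) = (37) / (39) mod 47 = 13
x3 = s^2 - x1 - x2 mod 47 = 13^2 - 4 - 43 = 28
y3 = s (x1 - x3) - y1 mod 47 = 13 * (4 - 28) - 26 = 38

P + Q = (28, 38)


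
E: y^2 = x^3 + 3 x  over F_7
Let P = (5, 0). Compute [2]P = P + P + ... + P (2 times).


k = 2 = 10_2 (binary, LSB first: 01)
Double-and-add from P = (5, 0):
  bit 0 = 0: acc unchanged = O
  bit 1 = 1: acc = O + O = O

2P = O


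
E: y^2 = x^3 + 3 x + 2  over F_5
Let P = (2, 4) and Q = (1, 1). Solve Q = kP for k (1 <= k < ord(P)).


Enumerate multiples of P until we hit Q = (1, 1):
  1P = (2, 4)
  2P = (1, 1)
Match found at i = 2.

k = 2


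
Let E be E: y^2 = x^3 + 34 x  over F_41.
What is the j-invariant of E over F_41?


Delta = -16(4 a^3 + 27 b^2) mod 41 = 17
-1728 * (4 a)^3 = -1728 * (4*34)^3 mod 41 = 20
j = 20 * 17^(-1) mod 41 = 6

j = 6 (mod 41)


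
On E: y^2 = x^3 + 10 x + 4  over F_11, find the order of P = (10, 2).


Compute successive multiples of P until we hit O:
  1P = (10, 2)
  2P = (5, 6)
  3P = (5, 5)
  4P = (10, 9)
  5P = O

ord(P) = 5


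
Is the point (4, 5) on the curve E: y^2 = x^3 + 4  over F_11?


Check whether y^2 = x^3 + 0 x + 4 (mod 11) for (x, y) = (4, 5).
LHS: y^2 = 5^2 mod 11 = 3
RHS: x^3 + 0 x + 4 = 4^3 + 0*4 + 4 mod 11 = 2
LHS != RHS

No, not on the curve


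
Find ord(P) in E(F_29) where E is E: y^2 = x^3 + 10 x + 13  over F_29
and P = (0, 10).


Compute successive multiples of P until we hit O:
  1P = (0, 10)
  2P = (22, 8)
  3P = (13, 7)
  4P = (20, 8)
  5P = (18, 15)
  6P = (16, 21)
  7P = (12, 18)
  8P = (11, 2)
  ... (continuing to 34P)
  34P = O

ord(P) = 34


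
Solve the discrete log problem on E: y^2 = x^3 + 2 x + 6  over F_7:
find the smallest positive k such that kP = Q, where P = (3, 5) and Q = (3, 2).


Enumerate multiples of P until we hit Q = (3, 2):
  1P = (3, 5)
  2P = (5, 6)
  3P = (1, 3)
  4P = (4, 1)
  5P = (2, 5)
  6P = (2, 2)
  7P = (4, 6)
  8P = (1, 4)
  9P = (5, 1)
  10P = (3, 2)
Match found at i = 10.

k = 10


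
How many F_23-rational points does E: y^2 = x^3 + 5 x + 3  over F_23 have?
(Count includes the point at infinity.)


For each x in F_23, count y with y^2 = x^3 + 5 x + 3 mod 23:
  x = 0: RHS = 3, y in [7, 16]  -> 2 point(s)
  x = 1: RHS = 9, y in [3, 20]  -> 2 point(s)
  x = 4: RHS = 18, y in [8, 15]  -> 2 point(s)
  x = 7: RHS = 13, y in [6, 17]  -> 2 point(s)
  x = 8: RHS = 3, y in [7, 16]  -> 2 point(s)
  x = 9: RHS = 18, y in [8, 15]  -> 2 point(s)
  x = 10: RHS = 18, y in [8, 15]  -> 2 point(s)
  x = 11: RHS = 9, y in [3, 20]  -> 2 point(s)
  x = 15: RHS = 3, y in [7, 16]  -> 2 point(s)
  x = 16: RHS = 16, y in [4, 19]  -> 2 point(s)
  x = 21: RHS = 8, y in [10, 13]  -> 2 point(s)
Affine points: 22. Add the point at infinity: total = 23.

#E(F_23) = 23


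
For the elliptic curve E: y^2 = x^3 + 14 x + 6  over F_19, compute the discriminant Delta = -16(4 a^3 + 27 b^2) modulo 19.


4 a^3 + 27 b^2 = 4*14^3 + 27*6^2 = 10976 + 972 = 11948
Delta = -16 * (11948) = -191168
Delta mod 19 = 10

Delta = 10 (mod 19)


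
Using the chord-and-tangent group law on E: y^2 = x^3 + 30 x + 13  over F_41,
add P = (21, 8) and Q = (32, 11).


P != Q, so use the chord formula.
s = (y2 - y1) / (x2 - x1) = (3) / (11) mod 41 = 4
x3 = s^2 - x1 - x2 mod 41 = 4^2 - 21 - 32 = 4
y3 = s (x1 - x3) - y1 mod 41 = 4 * (21 - 4) - 8 = 19

P + Q = (4, 19)


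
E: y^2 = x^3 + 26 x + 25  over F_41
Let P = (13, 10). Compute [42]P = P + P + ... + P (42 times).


k = 42 = 101010_2 (binary, LSB first: 010101)
Double-and-add from P = (13, 10):
  bit 0 = 0: acc unchanged = O
  bit 1 = 1: acc = O + (15, 31) = (15, 31)
  bit 2 = 0: acc unchanged = (15, 31)
  bit 3 = 1: acc = (15, 31) + (23, 11) = (40, 11)
  bit 4 = 0: acc unchanged = (40, 11)
  bit 5 = 1: acc = (40, 11) + (26, 14) = (15, 10)

42P = (15, 10)


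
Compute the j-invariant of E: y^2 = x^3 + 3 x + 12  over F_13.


Delta = -16(4 a^3 + 27 b^2) mod 13 = 11
-1728 * (4 a)^3 = -1728 * (4*3)^3 mod 13 = 12
j = 12 * 11^(-1) mod 13 = 7

j = 7 (mod 13)


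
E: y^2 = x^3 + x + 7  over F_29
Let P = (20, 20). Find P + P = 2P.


Doubling: s = (3 x1^2 + a) / (2 y1)
s = (3*20^2 + 1) / (2*20) mod 29 = 9
x3 = s^2 - 2 x1 mod 29 = 9^2 - 2*20 = 12
y3 = s (x1 - x3) - y1 mod 29 = 9 * (20 - 12) - 20 = 23

2P = (12, 23)


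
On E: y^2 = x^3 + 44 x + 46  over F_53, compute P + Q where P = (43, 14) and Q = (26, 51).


P != Q, so use the chord formula.
s = (y2 - y1) / (x2 - x1) = (37) / (36) mod 53 = 29
x3 = s^2 - x1 - x2 mod 53 = 29^2 - 43 - 26 = 30
y3 = s (x1 - x3) - y1 mod 53 = 29 * (43 - 30) - 14 = 45

P + Q = (30, 45)


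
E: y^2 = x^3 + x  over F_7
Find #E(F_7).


For each x in F_7, count y with y^2 = x^3 + 1 x + 0 mod 7:
  x = 0: RHS = 0, y in [0]  -> 1 point(s)
  x = 1: RHS = 2, y in [3, 4]  -> 2 point(s)
  x = 3: RHS = 2, y in [3, 4]  -> 2 point(s)
  x = 5: RHS = 4, y in [2, 5]  -> 2 point(s)
Affine points: 7. Add the point at infinity: total = 8.

#E(F_7) = 8


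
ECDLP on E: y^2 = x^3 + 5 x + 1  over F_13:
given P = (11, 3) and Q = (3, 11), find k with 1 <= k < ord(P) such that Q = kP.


Enumerate multiples of P until we hit Q = (3, 11):
  1P = (11, 3)
  2P = (3, 11)
Match found at i = 2.

k = 2


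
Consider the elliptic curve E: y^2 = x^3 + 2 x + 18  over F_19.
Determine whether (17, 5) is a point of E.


Check whether y^2 = x^3 + 2 x + 18 (mod 19) for (x, y) = (17, 5).
LHS: y^2 = 5^2 mod 19 = 6
RHS: x^3 + 2 x + 18 = 17^3 + 2*17 + 18 mod 19 = 6
LHS = RHS

Yes, on the curve


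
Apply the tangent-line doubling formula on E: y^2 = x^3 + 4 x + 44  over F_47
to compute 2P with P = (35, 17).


Doubling: s = (3 x1^2 + a) / (2 y1)
s = (3*35^2 + 4) / (2*17) mod 47 = 46
x3 = s^2 - 2 x1 mod 47 = 46^2 - 2*35 = 25
y3 = s (x1 - x3) - y1 mod 47 = 46 * (35 - 25) - 17 = 20

2P = (25, 20)


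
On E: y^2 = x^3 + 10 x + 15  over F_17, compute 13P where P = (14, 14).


k = 13 = 1101_2 (binary, LSB first: 1011)
Double-and-add from P = (14, 14):
  bit 0 = 1: acc = O + (14, 14) = (14, 14)
  bit 1 = 0: acc unchanged = (14, 14)
  bit 2 = 1: acc = (14, 14) + (0, 7) = (16, 2)
  bit 3 = 1: acc = (16, 2) + (13, 8) = (9, 1)

13P = (9, 1)


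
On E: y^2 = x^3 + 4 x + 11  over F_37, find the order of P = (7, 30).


Compute successive multiples of P until we hit O:
  1P = (7, 30)
  2P = (7, 7)
  3P = O

ord(P) = 3


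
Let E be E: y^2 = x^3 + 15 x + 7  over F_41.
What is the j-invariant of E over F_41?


Delta = -16(4 a^3 + 27 b^2) mod 41 = 17
-1728 * (4 a)^3 = -1728 * (4*15)^3 mod 41 = 10
j = 10 * 17^(-1) mod 41 = 3

j = 3 (mod 41)


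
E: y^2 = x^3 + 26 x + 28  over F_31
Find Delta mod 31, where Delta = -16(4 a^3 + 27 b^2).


4 a^3 + 27 b^2 = 4*26^3 + 27*28^2 = 70304 + 21168 = 91472
Delta = -16 * (91472) = -1463552
Delta mod 31 = 20

Delta = 20 (mod 31)


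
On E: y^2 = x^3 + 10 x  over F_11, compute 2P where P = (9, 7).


Doubling: s = (3 x1^2 + a) / (2 y1)
s = (3*9^2 + 10) / (2*7) mod 11 = 0
x3 = s^2 - 2 x1 mod 11 = 0^2 - 2*9 = 4
y3 = s (x1 - x3) - y1 mod 11 = 0 * (9 - 4) - 7 = 4

2P = (4, 4)


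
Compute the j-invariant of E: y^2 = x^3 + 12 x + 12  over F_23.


Delta = -16(4 a^3 + 27 b^2) mod 23 = 22
-1728 * (4 a)^3 = -1728 * (4*12)^3 mod 23 = 22
j = 22 * 22^(-1) mod 23 = 1

j = 1 (mod 23)


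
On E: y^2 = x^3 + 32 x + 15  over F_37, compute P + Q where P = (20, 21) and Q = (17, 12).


P != Q, so use the chord formula.
s = (y2 - y1) / (x2 - x1) = (28) / (34) mod 37 = 3
x3 = s^2 - x1 - x2 mod 37 = 3^2 - 20 - 17 = 9
y3 = s (x1 - x3) - y1 mod 37 = 3 * (20 - 9) - 21 = 12

P + Q = (9, 12)


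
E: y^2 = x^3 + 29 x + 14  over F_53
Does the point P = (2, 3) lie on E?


Check whether y^2 = x^3 + 29 x + 14 (mod 53) for (x, y) = (2, 3).
LHS: y^2 = 3^2 mod 53 = 9
RHS: x^3 + 29 x + 14 = 2^3 + 29*2 + 14 mod 53 = 27
LHS != RHS

No, not on the curve


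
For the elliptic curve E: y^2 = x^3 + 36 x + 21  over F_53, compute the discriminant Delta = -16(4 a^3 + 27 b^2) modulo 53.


4 a^3 + 27 b^2 = 4*36^3 + 27*21^2 = 186624 + 11907 = 198531
Delta = -16 * (198531) = -3176496
Delta mod 53 = 6

Delta = 6 (mod 53)


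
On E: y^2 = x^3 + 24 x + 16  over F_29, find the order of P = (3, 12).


Compute successive multiples of P until we hit O:
  1P = (3, 12)
  2P = (18, 25)
  3P = (17, 1)
  4P = (0, 25)
  5P = (19, 9)
  6P = (11, 4)
  7P = (16, 1)
  8P = (9, 2)
  ... (continuing to 38P)
  38P = O

ord(P) = 38


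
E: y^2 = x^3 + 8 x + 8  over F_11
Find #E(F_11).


For each x in F_11, count y with y^2 = x^3 + 8 x + 8 mod 11:
  x = 3: RHS = 4, y in [2, 9]  -> 2 point(s)
  x = 4: RHS = 5, y in [4, 7]  -> 2 point(s)
  x = 7: RHS = 0, y in [0]  -> 1 point(s)
  x = 8: RHS = 1, y in [1, 10]  -> 2 point(s)
Affine points: 7. Add the point at infinity: total = 8.

#E(F_11) = 8


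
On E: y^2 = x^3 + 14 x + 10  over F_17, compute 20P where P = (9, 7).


k = 20 = 10100_2 (binary, LSB first: 00101)
Double-and-add from P = (9, 7):
  bit 0 = 0: acc unchanged = O
  bit 1 = 0: acc unchanged = O
  bit 2 = 1: acc = O + (1, 5) = (1, 5)
  bit 3 = 0: acc unchanged = (1, 5)
  bit 4 = 1: acc = (1, 5) + (6, 2) = (9, 10)

20P = (9, 10)


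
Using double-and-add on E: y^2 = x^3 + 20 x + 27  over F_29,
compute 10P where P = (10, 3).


k = 10 = 1010_2 (binary, LSB first: 0101)
Double-and-add from P = (10, 3):
  bit 0 = 0: acc unchanged = O
  bit 1 = 1: acc = O + (5, 22) = (5, 22)
  bit 2 = 0: acc unchanged = (5, 22)
  bit 3 = 1: acc = (5, 22) + (24, 18) = (28, 21)

10P = (28, 21)


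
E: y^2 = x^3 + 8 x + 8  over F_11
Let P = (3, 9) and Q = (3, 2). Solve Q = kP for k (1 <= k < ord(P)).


Enumerate multiples of P until we hit Q = (3, 2):
  1P = (3, 9)
  2P = (8, 10)
  3P = (4, 4)
  4P = (7, 0)
  5P = (4, 7)
  6P = (8, 1)
  7P = (3, 2)
Match found at i = 7.

k = 7


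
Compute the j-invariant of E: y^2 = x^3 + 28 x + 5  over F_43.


Delta = -16(4 a^3 + 27 b^2) mod 43 = 4
-1728 * (4 a)^3 = -1728 * (4*28)^3 mod 43 = 2
j = 2 * 4^(-1) mod 43 = 22

j = 22 (mod 43)


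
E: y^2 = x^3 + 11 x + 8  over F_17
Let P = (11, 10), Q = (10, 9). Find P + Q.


P != Q, so use the chord formula.
s = (y2 - y1) / (x2 - x1) = (16) / (16) mod 17 = 1
x3 = s^2 - x1 - x2 mod 17 = 1^2 - 11 - 10 = 14
y3 = s (x1 - x3) - y1 mod 17 = 1 * (11 - 14) - 10 = 4

P + Q = (14, 4)


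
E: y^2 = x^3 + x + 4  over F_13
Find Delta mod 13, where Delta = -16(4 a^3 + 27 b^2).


4 a^3 + 27 b^2 = 4*1^3 + 27*4^2 = 4 + 432 = 436
Delta = -16 * (436) = -6976
Delta mod 13 = 5

Delta = 5 (mod 13)


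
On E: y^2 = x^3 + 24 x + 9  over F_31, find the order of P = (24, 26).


Compute successive multiples of P until we hit O:
  1P = (24, 26)
  2P = (24, 5)
  3P = O

ord(P) = 3


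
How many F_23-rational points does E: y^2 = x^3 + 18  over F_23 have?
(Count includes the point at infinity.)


For each x in F_23, count y with y^2 = x^3 + 0 x + 18 mod 23:
  x = 0: RHS = 18, y in [8, 15]  -> 2 point(s)
  x = 2: RHS = 3, y in [7, 16]  -> 2 point(s)
  x = 4: RHS = 13, y in [6, 17]  -> 2 point(s)
  x = 6: RHS = 4, y in [2, 21]  -> 2 point(s)
  x = 7: RHS = 16, y in [4, 19]  -> 2 point(s)
  x = 8: RHS = 1, y in [1, 22]  -> 2 point(s)
  x = 10: RHS = 6, y in [11, 12]  -> 2 point(s)
  x = 14: RHS = 2, y in [5, 18]  -> 2 point(s)
  x = 15: RHS = 12, y in [9, 14]  -> 2 point(s)
  x = 17: RHS = 9, y in [3, 20]  -> 2 point(s)
  x = 18: RHS = 8, y in [10, 13]  -> 2 point(s)
  x = 19: RHS = 0, y in [0]  -> 1 point(s)
Affine points: 23. Add the point at infinity: total = 24.

#E(F_23) = 24
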